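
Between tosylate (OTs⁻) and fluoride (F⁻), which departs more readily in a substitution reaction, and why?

tosylate (OTs⁻)

tosylate (OTs⁻) is the better leaving group.
pKₐ(p-CH₃C₆H₄SO₃H (TsOH)) ≈ -2.8 versus pKₐ(HF) ≈ 3.2: tosylate (OTs⁻) is the much weaker base.
Resonance-delocalised arenesulfonate.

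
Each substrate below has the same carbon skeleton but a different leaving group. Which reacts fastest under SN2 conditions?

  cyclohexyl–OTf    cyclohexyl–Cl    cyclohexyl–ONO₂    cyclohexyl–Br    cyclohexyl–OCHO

cyclohexyl–OTf

Same R in every case — rank the leaving groups.
Leaving-group ability tracks the stability of the departed species; conjugate-acid pKₐ is the usual yardstick (lower pKₐ → better LG).
cyclohexyl–OTf loses OTf⁻: pKₐ(CF₃SO₃H (triflic acid)) ≈ -14
cyclohexyl–Br loses Br⁻: pKₐ(HBr) ≈ -9
cyclohexyl–Cl loses Cl⁻: pKₐ(HCl) ≈ -7
cyclohexyl–ONO₂ loses NO₃⁻: pKₐ(HNO₃) ≈ -1.3
cyclohexyl–OCHO loses HCOO⁻: pKₐ(HCOOH) ≈ 3.8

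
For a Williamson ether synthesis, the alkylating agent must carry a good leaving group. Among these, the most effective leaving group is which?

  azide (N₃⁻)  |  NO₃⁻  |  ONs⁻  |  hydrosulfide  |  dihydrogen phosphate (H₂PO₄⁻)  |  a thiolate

ONs⁻: pKₐ(p-O₂NC₆H₄SO₃H) ≈ -3.5
NO₃⁻: pKₐ(HNO₃) ≈ -1.3
dihydrogen phosphate (H₂PO₄⁻): pKₐ(H₃PO₄) ≈ 2.1
azide (N₃⁻): pKₐ(HN₃) ≈ 4.7
hydrosulfide: pKₐ(H₂S) ≈ 7
a thiolate: pKₐ(RSH (a thiol)) ≈ 10.5

ONs⁻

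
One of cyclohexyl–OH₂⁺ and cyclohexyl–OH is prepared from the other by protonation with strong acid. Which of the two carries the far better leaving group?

cyclohexyl–OH₂⁺

From cyclohexyl–OH the departing group would be OH⁻ (pKₐ(H₂O) ≈ 15.7). Strong base; essentially never leaves without prior activation.
From cyclohexyl–OH₂⁺ the leaving group is H₂O (pKₐ(H₃O⁺) ≈ -1.7). Neutral; leaves from a protonated alcohol (R–OH₂⁺).
Protonation with strong acid works by converting the leaving group from hydroxide to neutral water, making cyclohexyl–OH₂⁺ enormously more reactive.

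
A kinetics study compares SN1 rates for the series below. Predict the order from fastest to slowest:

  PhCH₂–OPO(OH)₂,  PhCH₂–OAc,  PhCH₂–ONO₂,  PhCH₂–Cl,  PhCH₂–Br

With the same alkyl group throughout, only the leaving group differentiates the rates.
Leaving-group ability tracks the stability of the departed species; conjugate-acid pKₐ is the usual yardstick (lower pKₐ → better LG).
PhCH₂–Br loses Br⁻: pKₐ(HBr) ≈ -9
PhCH₂–Cl loses Cl⁻: pKₐ(HCl) ≈ -7
PhCH₂–ONO₂ loses NO₃⁻: pKₐ(HNO₃) ≈ -1.3
PhCH₂–OPO(OH)₂ loses H₂PO₄⁻: pKₐ(H₃PO₄) ≈ 2.1
PhCH₂–OAc loses AcO⁻: pKₐ(CH₃COOH) ≈ 4.8

PhCH₂–Br > PhCH₂–Cl > PhCH₂–ONO₂ > PhCH₂–OPO(OH)₂ > PhCH₂–OAc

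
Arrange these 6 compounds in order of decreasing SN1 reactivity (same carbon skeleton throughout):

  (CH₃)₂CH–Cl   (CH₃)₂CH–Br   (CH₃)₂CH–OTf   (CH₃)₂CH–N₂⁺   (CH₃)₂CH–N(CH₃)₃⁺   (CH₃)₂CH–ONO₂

(CH₃)₂CH–N₂⁺ > (CH₃)₂CH–OTf > (CH₃)₂CH–Br > (CH₃)₂CH–Cl > (CH₃)₂CH–ONO₂ > (CH₃)₂CH–N(CH₃)₃⁺

With the same alkyl group throughout, only the leaving group differentiates the rates.
Rank by basicity of the departing species: weakest base leaves most easily.
(CH₃)₂CH–N₂⁺ loses N₂: no meaningful conjugate acid; N₂ departs as an exceptionally stable neutral molecule
(CH₃)₂CH–OTf loses OTf⁻: pKₐ(CF₃SO₃H (triflic acid)) ≈ -14
(CH₃)₂CH–Br loses Br⁻: pKₐ(HBr) ≈ -9
(CH₃)₂CH–Cl loses Cl⁻: pKₐ(HCl) ≈ -7
(CH₃)₂CH–ONO₂ loses NO₃⁻: pKₐ(HNO₃) ≈ -1.3
(CH₃)₂CH–N(CH₃)₃⁺ loses NR'₃: pKₐ(R'₃NH⁺) ≈ 10.7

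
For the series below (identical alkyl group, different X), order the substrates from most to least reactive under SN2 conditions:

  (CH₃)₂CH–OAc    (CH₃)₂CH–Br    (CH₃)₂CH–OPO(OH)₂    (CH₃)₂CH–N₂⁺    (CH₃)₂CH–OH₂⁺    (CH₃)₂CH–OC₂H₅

With the same alkyl group throughout, only the leaving group differentiates the rates.
Leaving-group ability tracks the stability of the departed species; conjugate-acid pKₐ is the usual yardstick (lower pKₐ → better LG).
(CH₃)₂CH–N₂⁺ loses N₂: no meaningful conjugate acid; N₂ departs as an exceptionally stable neutral molecule
(CH₃)₂CH–Br loses Br⁻: pKₐ(HBr) ≈ -9
(CH₃)₂CH–OH₂⁺ loses H₂O: pKₐ(H₃O⁺) ≈ -1.7
(CH₃)₂CH–OPO(OH)₂ loses H₂PO₄⁻: pKₐ(H₃PO₄) ≈ 2.1
(CH₃)₂CH–OAc loses AcO⁻: pKₐ(CH₃COOH) ≈ 4.8
(CH₃)₂CH–OC₂H₅ loses CH₃CH₂O⁻: pKₐ(CH₃CH₂OH) ≈ 16

(CH₃)₂CH–N₂⁺ > (CH₃)₂CH–Br > (CH₃)₂CH–OH₂⁺ > (CH₃)₂CH–OPO(OH)₂ > (CH₃)₂CH–OAc > (CH₃)₂CH–OC₂H₅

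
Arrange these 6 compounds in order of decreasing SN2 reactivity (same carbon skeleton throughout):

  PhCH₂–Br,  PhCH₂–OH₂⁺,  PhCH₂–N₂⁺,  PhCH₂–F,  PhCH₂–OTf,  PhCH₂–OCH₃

PhCH₂–N₂⁺ > PhCH₂–OTf > PhCH₂–Br > PhCH₂–OH₂⁺ > PhCH₂–F > PhCH₂–OCH₃

The skeletons are identical, so relative rate is governed entirely by leaving-group ability.
A good leaving group is a weak base: the lower the pKₐ of its conjugate acid, the more readily it departs.
PhCH₂–N₂⁺ loses N₂: no meaningful conjugate acid; N₂ departs as an exceptionally stable neutral molecule
PhCH₂–OTf loses OTf⁻: pKₐ(CF₃SO₃H (triflic acid)) ≈ -14
PhCH₂–Br loses Br⁻: pKₐ(HBr) ≈ -9
PhCH₂–OH₂⁺ loses H₂O: pKₐ(H₃O⁺) ≈ -1.7
PhCH₂–F loses F⁻: pKₐ(HF) ≈ 3.2
PhCH₂–OCH₃ loses CH₃O⁻: pKₐ(CH₃OH) ≈ 15.5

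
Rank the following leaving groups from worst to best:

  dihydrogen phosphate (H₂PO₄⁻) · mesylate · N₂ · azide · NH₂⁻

NH₂⁻ < azide < dihydrogen phosphate (H₂PO₄⁻) < mesylate < N₂

N₂: no meaningful conjugate acid; N₂ departs as an exceptionally stable neutral molecule
mesylate: pKₐ(CH₃SO₃H (MsOH)) ≈ -1.9 — resonance-delocalised alkanesulfonate
dihydrogen phosphate (H₂PO₄⁻): pKₐ(H₃PO₄) ≈ 2.1 — moderate base; biological leaving group after further activation
azide: pKₐ(HN₃) ≈ 4.7
NH₂⁻: pKₐ(NH₃) ≈ 38 — extremely strong base; never a leaving group
Listed from poorest to best leaving group as asked.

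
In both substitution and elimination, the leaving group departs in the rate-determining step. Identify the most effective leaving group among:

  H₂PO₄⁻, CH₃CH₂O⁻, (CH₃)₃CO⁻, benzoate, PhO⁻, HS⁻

H₂PO₄⁻

H₂PO₄⁻: pKₐ(H₃PO₄) ≈ 2.1
benzoate: pKₐ(C₆H₅COOH) ≈ 4.2
HS⁻: pKₐ(H₂S) ≈ 7
PhO⁻: pKₐ(C₆H₅OH (phenol)) ≈ 10
CH₃CH₂O⁻: pKₐ(CH₃CH₂OH) ≈ 16
(CH₃)₃CO⁻: pKₐ(t-BuOH) ≈ 18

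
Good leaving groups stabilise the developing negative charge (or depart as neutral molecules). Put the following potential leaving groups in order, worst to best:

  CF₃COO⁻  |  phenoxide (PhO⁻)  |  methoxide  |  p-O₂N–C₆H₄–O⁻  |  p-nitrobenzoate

methoxide < phenoxide (PhO⁻) < p-O₂N–C₆H₄–O⁻ < p-nitrobenzoate < CF₃COO⁻

CF₃COO⁻: pKₐ(CF₃COOH) ≈ 0.2
p-nitrobenzoate: pKₐ(p-nitrobenzoic acid) ≈ 3.4
p-O₂N–C₆H₄–O⁻: pKₐ(p-nitrophenol) ≈ 7.2
phenoxide (PhO⁻): pKₐ(C₆H₅OH (phenol)) ≈ 10
methoxide: pKₐ(CH₃OH) ≈ 15.5
The question asks for worst first, so the sequence is read in increasing leaving-group ability.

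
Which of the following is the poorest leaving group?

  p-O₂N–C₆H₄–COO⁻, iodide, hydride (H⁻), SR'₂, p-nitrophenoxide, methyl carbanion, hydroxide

Rank by basicity of the departing species: weakest base leaves most easily.
iodide: pKₐ(HI) ≈ -10
SR'₂: pKₐ(R'₂SH⁺) ≈ -7
p-O₂N–C₆H₄–COO⁻: pKₐ(p-nitrobenzoic acid) ≈ 3.4
p-nitrophenoxide: pKₐ(p-nitrophenol) ≈ 7.2
hydroxide: pKₐ(H₂O) ≈ 15.7
hydride (H⁻): pKₐ(H₂) ≈ 36
methyl carbanion: pKₐ(CH₄) ≈ 48

methyl carbanion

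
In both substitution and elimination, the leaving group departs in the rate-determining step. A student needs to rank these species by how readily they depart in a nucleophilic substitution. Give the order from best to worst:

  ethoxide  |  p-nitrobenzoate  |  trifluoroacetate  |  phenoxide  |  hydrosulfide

trifluoroacetate > p-nitrobenzoate > hydrosulfide > phenoxide > ethoxide

Rank by basicity of the departing species: weakest base leaves most easily.
trifluoroacetate: pKₐ(CF₃COOH) ≈ 0.2
p-nitrobenzoate: pKₐ(p-nitrobenzoic acid) ≈ 3.4 — electron-withdrawing nitro group stabilises the carboxylate
hydrosulfide: pKₐ(H₂S) ≈ 7
phenoxide: pKₐ(C₆H₅OH (phenol)) ≈ 10 — resonance into the ring helps, but still a poor LG
ethoxide: pKₐ(CH₃CH₂OH) ≈ 16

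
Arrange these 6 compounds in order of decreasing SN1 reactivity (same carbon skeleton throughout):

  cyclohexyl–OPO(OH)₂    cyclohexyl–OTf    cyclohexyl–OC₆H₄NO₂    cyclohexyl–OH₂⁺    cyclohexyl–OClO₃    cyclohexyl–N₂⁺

With the same alkyl group throughout, only the leaving group differentiates the rates.
The more stable X⁻ (or X) is on its own — i.e. the weaker a base it is — the better a leaving group it makes.
cyclohexyl–N₂⁺ loses N₂: no meaningful conjugate acid; N₂ departs as an exceptionally stable neutral molecule
cyclohexyl–OTf loses OTf⁻: pKₐ(CF₃SO₃H (triflic acid)) ≈ -14
cyclohexyl–OClO₃ loses ClO₄⁻: pKₐ(HClO₄) ≈ -10
cyclohexyl–OH₂⁺ loses H₂O: pKₐ(H₃O⁺) ≈ -1.7
cyclohexyl–OPO(OH)₂ loses H₂PO₄⁻: pKₐ(H₃PO₄) ≈ 2.1
cyclohexyl–OC₆H₄NO₂ loses p-O₂N–C₆H₄–O⁻: pKₐ(p-nitrophenol) ≈ 7.2

cyclohexyl–N₂⁺ > cyclohexyl–OTf > cyclohexyl–OClO₃ > cyclohexyl–OH₂⁺ > cyclohexyl–OPO(OH)₂ > cyclohexyl–OC₆H₄NO₂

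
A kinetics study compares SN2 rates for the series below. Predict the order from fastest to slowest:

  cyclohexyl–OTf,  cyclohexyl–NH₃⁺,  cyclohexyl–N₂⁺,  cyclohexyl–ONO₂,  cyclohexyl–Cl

Same R in every case — rank the leaving groups.
The more stable X⁻ (or X) is on its own — i.e. the weaker a base it is — the better a leaving group it makes.
cyclohexyl–N₂⁺ loses N₂: no meaningful conjugate acid; N₂ departs as an exceptionally stable neutral molecule
cyclohexyl–OTf loses OTf⁻: pKₐ(CF₃SO₃H (triflic acid)) ≈ -14
cyclohexyl–Cl loses Cl⁻: pKₐ(HCl) ≈ -7
cyclohexyl–ONO₂ loses NO₃⁻: pKₐ(HNO₃) ≈ -1.3
cyclohexyl–NH₃⁺ loses NH₃: pKₐ(NH₄⁺) ≈ 9.2

cyclohexyl–N₂⁺ > cyclohexyl–OTf > cyclohexyl–Cl > cyclohexyl–ONO₂ > cyclohexyl–NH₃⁺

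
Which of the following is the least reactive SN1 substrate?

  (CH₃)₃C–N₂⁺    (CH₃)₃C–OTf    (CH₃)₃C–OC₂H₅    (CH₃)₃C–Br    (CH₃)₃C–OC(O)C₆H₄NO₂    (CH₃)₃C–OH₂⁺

(CH₃)₃C–OC₂H₅

Identical carbon frameworks mean the comparison reduces to leaving-group quality.
Leaving-group ability tracks the stability of the departed species; conjugate-acid pKₐ is the usual yardstick (lower pKₐ → better LG).
(CH₃)₃C–N₂⁺ loses N₂: no meaningful conjugate acid; N₂ departs as an exceptionally stable neutral molecule
(CH₃)₃C–OTf loses OTf⁻: pKₐ(CF₃SO₃H (triflic acid)) ≈ -14
(CH₃)₃C–Br loses Br⁻: pKₐ(HBr) ≈ -9
(CH₃)₃C–OH₂⁺ loses H₂O: pKₐ(H₃O⁺) ≈ -1.7
(CH₃)₃C–OC(O)C₆H₄NO₂ loses p-O₂N–C₆H₄–COO⁻: pKₐ(p-nitrobenzoic acid) ≈ 3.4
(CH₃)₃C–OC₂H₅ loses CH₃CH₂O⁻: pKₐ(CH₃CH₂OH) ≈ 16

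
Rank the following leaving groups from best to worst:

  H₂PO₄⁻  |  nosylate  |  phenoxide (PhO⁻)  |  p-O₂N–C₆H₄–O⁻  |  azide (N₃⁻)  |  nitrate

A good leaving group is a weak base: the lower the pKₐ of its conjugate acid, the more readily it departs.
nosylate: pKₐ(p-O₂NC₆H₄SO₃H) ≈ -3.5 — p-nitro group further stabilises the sulfonate
nitrate: pKₐ(HNO₃) ≈ -1.3 — resonance-delocalised over three oxygens
H₂PO₄⁻: pKₐ(H₃PO₄) ≈ 2.1 — moderate base; biological leaving group after further activation
azide (N₃⁻): pKₐ(HN₃) ≈ 4.7
p-O₂N–C₆H₄–O⁻: pKₐ(p-nitrophenol) ≈ 7.2 — nitro group delocalises the charge; the classic chromogenic LG
phenoxide (PhO⁻): pKₐ(C₆H₅OH (phenol)) ≈ 10

nosylate > nitrate > H₂PO₄⁻ > azide (N₃⁻) > p-O₂N–C₆H₄–O⁻ > phenoxide (PhO⁻)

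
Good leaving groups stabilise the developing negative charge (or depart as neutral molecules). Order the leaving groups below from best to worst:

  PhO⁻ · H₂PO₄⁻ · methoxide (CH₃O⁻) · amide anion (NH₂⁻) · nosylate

nosylate > H₂PO₄⁻ > PhO⁻ > methoxide (CH₃O⁻) > amide anion (NH₂⁻)

nosylate: pKₐ(p-O₂NC₆H₄SO₃H) ≈ -3.5
H₂PO₄⁻: pKₐ(H₃PO₄) ≈ 2.1
PhO⁻: pKₐ(C₆H₅OH (phenol)) ≈ 10
methoxide (CH₃O⁻): pKₐ(CH₃OH) ≈ 15.5
amide anion (NH₂⁻): pKₐ(NH₃) ≈ 38 — extremely strong base; never a leaving group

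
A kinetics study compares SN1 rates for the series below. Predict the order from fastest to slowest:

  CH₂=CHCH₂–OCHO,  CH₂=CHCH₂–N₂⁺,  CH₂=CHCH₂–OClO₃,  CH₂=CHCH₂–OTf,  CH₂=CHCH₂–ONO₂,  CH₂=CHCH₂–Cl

CH₂=CHCH₂–N₂⁺ > CH₂=CHCH₂–OTf > CH₂=CHCH₂–OClO₃ > CH₂=CHCH₂–Cl > CH₂=CHCH₂–ONO₂ > CH₂=CHCH₂–OCHO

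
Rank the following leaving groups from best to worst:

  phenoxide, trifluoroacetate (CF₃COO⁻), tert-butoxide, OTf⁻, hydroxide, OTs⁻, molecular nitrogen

Rank by basicity of the departing species: weakest base leaves most easily.
molecular nitrogen: no meaningful conjugate acid; N₂ departs as an exceptionally stable neutral molecule
OTf⁻: pKₐ(CF₃SO₃H (triflic acid)) ≈ -14
OTs⁻: pKₐ(p-CH₃C₆H₄SO₃H (TsOH)) ≈ -2.8
trifluoroacetate (CF₃COO⁻): pKₐ(CF₃COOH) ≈ 0.2
phenoxide: pKₐ(C₆H₅OH (phenol)) ≈ 10
hydroxide: pKₐ(H₂O) ≈ 15.7
tert-butoxide: pKₐ(t-BuOH) ≈ 18

molecular nitrogen > OTf⁻ > OTs⁻ > trifluoroacetate (CF₃COO⁻) > phenoxide > hydroxide > tert-butoxide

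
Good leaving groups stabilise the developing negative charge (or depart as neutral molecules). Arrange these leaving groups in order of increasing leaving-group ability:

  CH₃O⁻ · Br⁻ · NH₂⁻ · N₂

The more stable X⁻ (or X) is on its own — i.e. the weaker a base it is — the better a leaving group it makes.
N₂: no meaningful conjugate acid; N₂ departs as an exceptionally stable neutral molecule
Br⁻: pKₐ(HBr) ≈ -9
CH₃O⁻: pKₐ(CH₃OH) ≈ 15.5
NH₂⁻: pKₐ(NH₃) ≈ 38
The question asks for worst first, so the sequence is read in increasing leaving-group ability.

NH₂⁻ < CH₃O⁻ < Br⁻ < N₂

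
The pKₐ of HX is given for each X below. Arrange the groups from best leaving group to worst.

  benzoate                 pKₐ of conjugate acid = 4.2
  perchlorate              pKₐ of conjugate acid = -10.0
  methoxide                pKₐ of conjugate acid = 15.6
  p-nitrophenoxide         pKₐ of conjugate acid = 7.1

perchlorate > benzoate > p-nitrophenoxide > methoxide

Lower conjugate-acid pKₐ ⇒ weaker base ⇒ better leaving group.
Sorting by the given values: perchlorate (-10.0), benzoate (4.2), p-nitrophenoxide (7.1), methoxide (15.6).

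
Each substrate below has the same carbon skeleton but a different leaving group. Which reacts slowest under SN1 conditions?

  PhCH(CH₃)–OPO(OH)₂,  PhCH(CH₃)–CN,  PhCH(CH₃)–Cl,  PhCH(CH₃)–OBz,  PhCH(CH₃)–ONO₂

The skeletons are identical, so relative rate is governed entirely by leaving-group ability.
A good leaving group is a weak base: the lower the pKₐ of its conjugate acid, the more readily it departs.
PhCH(CH₃)–Cl loses Cl⁻: pKₐ(HCl) ≈ -7
PhCH(CH₃)–ONO₂ loses NO₃⁻: pKₐ(HNO₃) ≈ -1.3
PhCH(CH₃)–OPO(OH)₂ loses H₂PO₄⁻: pKₐ(H₃PO₄) ≈ 2.1
PhCH(CH₃)–OBz loses PhCOO⁻: pKₐ(C₆H₅COOH) ≈ 4.2
PhCH(CH₃)–CN loses CN⁻: pKₐ(HCN) ≈ 9.2

PhCH(CH₃)–CN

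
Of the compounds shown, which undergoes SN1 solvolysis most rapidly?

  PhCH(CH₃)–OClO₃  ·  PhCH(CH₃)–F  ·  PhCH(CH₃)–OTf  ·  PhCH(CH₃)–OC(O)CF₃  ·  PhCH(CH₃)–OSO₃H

PhCH(CH₃)–OTf

With the same alkyl group throughout, only the leaving group differentiates the rates.
Leaving-group ability tracks the stability of the departed species; conjugate-acid pKₐ is the usual yardstick (lower pKₐ → better LG).
PhCH(CH₃)–OTf loses OTf⁻: pKₐ(CF₃SO₃H (triflic acid)) ≈ -14
PhCH(CH₃)–OClO₃ loses ClO₄⁻: pKₐ(HClO₄) ≈ -10
PhCH(CH₃)–OSO₃H loses HSO₄⁻: pKₐ(H₂SO₄) ≈ -3
PhCH(CH₃)–OC(O)CF₃ loses CF₃COO⁻: pKₐ(CF₃COOH) ≈ 0.2
PhCH(CH₃)–F loses F⁻: pKₐ(HF) ≈ 3.2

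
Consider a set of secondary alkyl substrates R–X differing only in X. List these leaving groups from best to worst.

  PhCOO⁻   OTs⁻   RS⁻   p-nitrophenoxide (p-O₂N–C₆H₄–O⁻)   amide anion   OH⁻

Leaving-group ability tracks the stability of the departed species; conjugate-acid pKₐ is the usual yardstick (lower pKₐ → better LG).
OTs⁻: pKₐ(p-CH₃C₆H₄SO₃H (TsOH)) ≈ -2.8 — resonance-delocalised arenesulfonate
PhCOO⁻: pKₐ(C₆H₅COOH) ≈ 4.2 — aryl carboxylate
p-nitrophenoxide (p-O₂N–C₆H₄–O⁻): pKₐ(p-nitrophenol) ≈ 7.2 — nitro group delocalises the charge; the classic chromogenic LG
RS⁻: pKₐ(RSH (a thiol)) ≈ 10.5
OH⁻: pKₐ(H₂O) ≈ 15.7 — strong base; essentially never leaves without prior activation
amide anion: pKₐ(NH₃) ≈ 38

OTs⁻ > PhCOO⁻ > p-nitrophenoxide (p-O₂N–C₆H₄–O⁻) > RS⁻ > OH⁻ > amide anion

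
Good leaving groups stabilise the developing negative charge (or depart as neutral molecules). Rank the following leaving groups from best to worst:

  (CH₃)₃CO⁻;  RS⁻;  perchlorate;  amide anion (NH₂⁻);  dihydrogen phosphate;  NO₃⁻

A good leaving group is a weak base: the lower the pKₐ of its conjugate acid, the more readily it departs.
perchlorate: pKₐ(HClO₄) ≈ -10 — extremely weak base; rarely used for safety reasons
NO₃⁻: pKₐ(HNO₃) ≈ -1.3 — resonance-delocalised over three oxygens
dihydrogen phosphate: pKₐ(H₃PO₄) ≈ 2.1
RS⁻: pKₐ(RSH (a thiol)) ≈ 10.5
(CH₃)₃CO⁻: pKₐ(t-BuOH) ≈ 18 — bulky, strongly basic alkoxide
amide anion (NH₂⁻): pKₐ(NH₃) ≈ 38 — extremely strong base; never a leaving group

perchlorate > NO₃⁻ > dihydrogen phosphate > RS⁻ > (CH₃)₃CO⁻ > amide anion (NH₂⁻)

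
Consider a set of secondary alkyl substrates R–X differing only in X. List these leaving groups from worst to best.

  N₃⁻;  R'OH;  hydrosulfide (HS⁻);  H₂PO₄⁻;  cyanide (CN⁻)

Leaving-group ability tracks the stability of the departed species; conjugate-acid pKₐ is the usual yardstick (lower pKₐ → better LG).
R'OH: pKₐ(R'OH₂⁺) ≈ -2.4
H₂PO₄⁻: pKₐ(H₃PO₄) ≈ 2.1
N₃⁻: pKₐ(HN₃) ≈ 4.7
hydrosulfide (HS⁻): pKₐ(H₂S) ≈ 7
cyanide (CN⁻): pKₐ(HCN) ≈ 9.2
The question asks for worst first, so the sequence is read in increasing leaving-group ability.

cyanide (CN⁻) < hydrosulfide (HS⁻) < N₃⁻ < H₂PO₄⁻ < R'OH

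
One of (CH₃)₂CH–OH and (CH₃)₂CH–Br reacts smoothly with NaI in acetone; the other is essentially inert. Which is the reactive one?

From (CH₃)₂CH–OH the departing group would be OH⁻ (pKₐ(H₂O) ≈ 15.7). Strong base; essentially never leaves without prior activation.
From (CH₃)₂CH–Br the leaving group is Br⁻ (pKₐ(HBr) ≈ -9). Weak base; good leaving group.
(In practice (CH₃)₂CH–Br is made from (CH₃)₂CH–OH by treatment with PBr₃, replacing the hydroxyl with bromide.)

(CH₃)₂CH–Br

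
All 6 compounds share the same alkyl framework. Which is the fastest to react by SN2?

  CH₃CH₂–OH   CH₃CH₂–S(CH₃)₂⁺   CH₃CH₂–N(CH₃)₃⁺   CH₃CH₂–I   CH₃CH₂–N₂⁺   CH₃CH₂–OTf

The skeletons are identical, so relative rate is governed entirely by leaving-group ability.
The more stable X⁻ (or X) is on its own — i.e. the weaker a base it is — the better a leaving group it makes.
CH₃CH₂–N₂⁺ loses N₂: no meaningful conjugate acid; N₂ departs as an exceptionally stable neutral molecule
CH₃CH₂–OTf loses OTf⁻: pKₐ(CF₃SO₃H (triflic acid)) ≈ -14
CH₃CH₂–I loses I⁻: pKₐ(HI) ≈ -10
CH₃CH₂–S(CH₃)₂⁺ loses SR'₂: pKₐ(R'₂SH⁺) ≈ -7
CH₃CH₂–N(CH₃)₃⁺ loses NR'₃: pKₐ(R'₃NH⁺) ≈ 10.7
CH₃CH₂–OH loses OH⁻: pKₐ(H₂O) ≈ 15.7

CH₃CH₂–N₂⁺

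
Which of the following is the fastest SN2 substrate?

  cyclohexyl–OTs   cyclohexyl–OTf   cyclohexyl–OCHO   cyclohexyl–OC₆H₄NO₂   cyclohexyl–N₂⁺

cyclohexyl–N₂⁺

The skeletons are identical, so relative rate is governed entirely by leaving-group ability.
The more stable X⁻ (or X) is on its own — i.e. the weaker a base it is — the better a leaving group it makes.
cyclohexyl–N₂⁺ loses N₂: no meaningful conjugate acid; N₂ departs as an exceptionally stable neutral molecule
cyclohexyl–OTf loses OTf⁻: pKₐ(CF₃SO₃H (triflic acid)) ≈ -14
cyclohexyl–OTs loses OTs⁻: pKₐ(p-CH₃C₆H₄SO₃H (TsOH)) ≈ -2.8
cyclohexyl–OCHO loses HCOO⁻: pKₐ(HCOOH) ≈ 3.8
cyclohexyl–OC₆H₄NO₂ loses p-O₂N–C₆H₄–O⁻: pKₐ(p-nitrophenol) ≈ 7.2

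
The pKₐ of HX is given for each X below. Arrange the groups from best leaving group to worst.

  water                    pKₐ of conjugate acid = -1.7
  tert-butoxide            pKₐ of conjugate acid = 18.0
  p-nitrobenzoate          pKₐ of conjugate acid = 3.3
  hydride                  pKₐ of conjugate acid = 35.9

Lower conjugate-acid pKₐ ⇒ weaker base ⇒ better leaving group.
Sorting by the given values: water (-1.7), p-nitrobenzoate (3.3), tert-butoxide (18.0), hydride (35.9).

water > p-nitrobenzoate > tert-butoxide > hydride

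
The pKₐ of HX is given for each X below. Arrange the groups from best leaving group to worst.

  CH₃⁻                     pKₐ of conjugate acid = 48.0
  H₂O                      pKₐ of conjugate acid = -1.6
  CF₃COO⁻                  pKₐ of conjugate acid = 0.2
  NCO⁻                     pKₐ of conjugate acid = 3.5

Lower conjugate-acid pKₐ ⇒ weaker base ⇒ better leaving group.
Sorting by the given values: H₂O (-1.6), CF₃COO⁻ (0.2), NCO⁻ (3.5), CH₃⁻ (48.0).

H₂O > CF₃COO⁻ > NCO⁻ > CH₃⁻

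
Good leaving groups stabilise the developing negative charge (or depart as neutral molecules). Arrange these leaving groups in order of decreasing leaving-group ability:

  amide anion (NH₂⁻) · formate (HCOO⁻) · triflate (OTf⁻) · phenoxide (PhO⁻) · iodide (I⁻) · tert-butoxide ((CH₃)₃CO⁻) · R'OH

Rank by basicity of the departing species: weakest base leaves most easily.
triflate (OTf⁻): pKₐ(CF₃SO₃H (triflic acid)) ≈ -14 — charge spread over three oxygens and a CF₃ group; the premier leaving group in synthesis
iodide (I⁻): pKₐ(HI) ≈ -10 — large, highly polarisable; very weak base
R'OH: pKₐ(R'OH₂⁺) ≈ -2.4
formate (HCOO⁻): pKₐ(HCOOH) ≈ 3.8
phenoxide (PhO⁻): pKₐ(C₆H₅OH (phenol)) ≈ 10 — resonance into the ring helps, but still a poor LG
tert-butoxide ((CH₃)₃CO⁻): pKₐ(t-BuOH) ≈ 18
amide anion (NH₂⁻): pKₐ(NH₃) ≈ 38 — extremely strong base; never a leaving group

triflate (OTf⁻) > iodide (I⁻) > R'OH > formate (HCOO⁻) > phenoxide (PhO⁻) > tert-butoxide ((CH₃)₃CO⁻) > amide anion (NH₂⁻)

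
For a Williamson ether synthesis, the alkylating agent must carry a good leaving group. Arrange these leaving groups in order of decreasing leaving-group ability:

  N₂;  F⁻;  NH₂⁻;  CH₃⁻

N₂ > F⁻ > NH₂⁻ > CH₃⁻

The more stable X⁻ (or X) is on its own — i.e. the weaker a base it is — the better a leaving group it makes.
N₂: no meaningful conjugate acid; N₂ departs as an exceptionally stable neutral molecule
F⁻: pKₐ(HF) ≈ 3.2
NH₂⁻: pKₐ(NH₃) ≈ 38
CH₃⁻: pKₐ(CH₄) ≈ 48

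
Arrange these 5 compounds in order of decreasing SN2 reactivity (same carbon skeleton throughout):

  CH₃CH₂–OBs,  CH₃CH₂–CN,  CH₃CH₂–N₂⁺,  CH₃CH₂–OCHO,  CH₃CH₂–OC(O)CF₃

CH₃CH₂–N₂⁺ > CH₃CH₂–OBs > CH₃CH₂–OC(O)CF₃ > CH₃CH₂–OCHO > CH₃CH₂–CN

The skeletons are identical, so relative rate is governed entirely by leaving-group ability.
Rank by basicity of the departing species: weakest base leaves most easily.
CH₃CH₂–N₂⁺ loses N₂: no meaningful conjugate acid; N₂ departs as an exceptionally stable neutral molecule
CH₃CH₂–OBs loses OBs⁻: pKₐ(p-BrC₆H₄SO₃H) ≈ -2.8
CH₃CH₂–OC(O)CF₃ loses CF₃COO⁻: pKₐ(CF₃COOH) ≈ 0.2
CH₃CH₂–OCHO loses HCOO⁻: pKₐ(HCOOH) ≈ 3.8
CH₃CH₂–CN loses CN⁻: pKₐ(HCN) ≈ 9.2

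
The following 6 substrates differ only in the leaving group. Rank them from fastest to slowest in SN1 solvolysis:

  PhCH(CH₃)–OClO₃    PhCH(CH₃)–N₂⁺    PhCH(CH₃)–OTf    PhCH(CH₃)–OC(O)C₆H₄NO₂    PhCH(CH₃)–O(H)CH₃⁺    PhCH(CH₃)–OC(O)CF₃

PhCH(CH₃)–N₂⁺ > PhCH(CH₃)–OTf > PhCH(CH₃)–OClO₃ > PhCH(CH₃)–O(H)CH₃⁺ > PhCH(CH₃)–OC(O)CF₃ > PhCH(CH₃)–OC(O)C₆H₄NO₂

The skeletons are identical, so relative rate is governed entirely by leaving-group ability.
The more stable X⁻ (or X) is on its own — i.e. the weaker a base it is — the better a leaving group it makes.
PhCH(CH₃)–N₂⁺ loses N₂: no meaningful conjugate acid; N₂ departs as an exceptionally stable neutral molecule
PhCH(CH₃)–OTf loses OTf⁻: pKₐ(CF₃SO₃H (triflic acid)) ≈ -14
PhCH(CH₃)–OClO₃ loses ClO₄⁻: pKₐ(HClO₄) ≈ -10
PhCH(CH₃)–O(H)CH₃⁺ loses R'OH: pKₐ(R'OH₂⁺) ≈ -2.4
PhCH(CH₃)–OC(O)CF₃ loses CF₃COO⁻: pKₐ(CF₃COOH) ≈ 0.2
PhCH(CH₃)–OC(O)C₆H₄NO₂ loses p-O₂N–C₆H₄–COO⁻: pKₐ(p-nitrobenzoic acid) ≈ 3.4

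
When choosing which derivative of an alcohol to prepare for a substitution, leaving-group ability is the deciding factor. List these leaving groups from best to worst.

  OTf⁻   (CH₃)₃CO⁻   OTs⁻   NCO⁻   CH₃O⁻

OTf⁻ > OTs⁻ > NCO⁻ > CH₃O⁻ > (CH₃)₃CO⁻

Rank by basicity of the departing species: weakest base leaves most easily.
OTf⁻: pKₐ(CF₃SO₃H (triflic acid)) ≈ -14
OTs⁻: pKₐ(p-CH₃C₆H₄SO₃H (TsOH)) ≈ -2.8
NCO⁻: pKₐ(HOCN) ≈ 3.5
CH₃O⁻: pKₐ(CH₃OH) ≈ 15.5
(CH₃)₃CO⁻: pKₐ(t-BuOH) ≈ 18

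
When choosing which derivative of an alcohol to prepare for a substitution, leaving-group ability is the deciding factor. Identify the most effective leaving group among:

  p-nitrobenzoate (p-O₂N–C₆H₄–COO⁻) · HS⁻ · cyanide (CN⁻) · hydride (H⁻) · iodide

iodide: pKₐ(HI) ≈ -10
p-nitrobenzoate (p-O₂N–C₆H₄–COO⁻): pKₐ(p-nitrobenzoic acid) ≈ 3.4
HS⁻: pKₐ(H₂S) ≈ 7
cyanide (CN⁻): pKₐ(HCN) ≈ 9.2
hydride (H⁻): pKₐ(H₂) ≈ 36

iodide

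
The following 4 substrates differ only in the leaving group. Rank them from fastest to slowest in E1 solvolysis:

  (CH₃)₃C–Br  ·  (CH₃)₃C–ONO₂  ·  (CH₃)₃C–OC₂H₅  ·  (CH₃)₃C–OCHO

(CH₃)₃C–Br > (CH₃)₃C–ONO₂ > (CH₃)₃C–OCHO > (CH₃)₃C–OC₂H₅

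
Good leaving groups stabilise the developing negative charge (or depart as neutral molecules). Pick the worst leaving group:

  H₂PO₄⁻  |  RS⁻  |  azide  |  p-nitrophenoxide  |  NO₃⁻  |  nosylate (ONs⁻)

RS⁻

A good leaving group is a weak base: the lower the pKₐ of its conjugate acid, the more readily it departs.
nosylate (ONs⁻): pKₐ(p-O₂NC₆H₄SO₃H) ≈ -3.5
NO₃⁻: pKₐ(HNO₃) ≈ -1.3
H₂PO₄⁻: pKₐ(H₃PO₄) ≈ 2.1
azide: pKₐ(HN₃) ≈ 4.7
p-nitrophenoxide: pKₐ(p-nitrophenol) ≈ 7.2
RS⁻: pKₐ(RSH (a thiol)) ≈ 10.5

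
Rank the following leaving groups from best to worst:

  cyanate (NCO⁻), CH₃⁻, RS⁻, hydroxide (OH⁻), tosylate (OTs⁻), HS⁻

tosylate (OTs⁻): pKₐ(p-CH₃C₆H₄SO₃H (TsOH)) ≈ -2.8
cyanate (NCO⁻): pKₐ(HOCN) ≈ 3.5
HS⁻: pKₐ(H₂S) ≈ 7
RS⁻: pKₐ(RSH (a thiol)) ≈ 10.5
hydroxide (OH⁻): pKₐ(H₂O) ≈ 15.7
CH₃⁻: pKₐ(CH₄) ≈ 48

tosylate (OTs⁻) > cyanate (NCO⁻) > HS⁻ > RS⁻ > hydroxide (OH⁻) > CH₃⁻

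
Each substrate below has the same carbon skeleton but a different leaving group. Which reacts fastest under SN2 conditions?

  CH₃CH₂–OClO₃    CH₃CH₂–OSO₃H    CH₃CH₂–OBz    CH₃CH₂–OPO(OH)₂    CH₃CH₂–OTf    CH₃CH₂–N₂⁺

CH₃CH₂–N₂⁺

Same R in every case — rank the leaving groups.
The more stable X⁻ (or X) is on its own — i.e. the weaker a base it is — the better a leaving group it makes.
CH₃CH₂–N₂⁺ loses N₂: no meaningful conjugate acid; N₂ departs as an exceptionally stable neutral molecule
CH₃CH₂–OTf loses OTf⁻: pKₐ(CF₃SO₃H (triflic acid)) ≈ -14
CH₃CH₂–OClO₃ loses ClO₄⁻: pKₐ(HClO₄) ≈ -10
CH₃CH₂–OSO₃H loses HSO₄⁻: pKₐ(H₂SO₄) ≈ -3
CH₃CH₂–OPO(OH)₂ loses H₂PO₄⁻: pKₐ(H₃PO₄) ≈ 2.1
CH₃CH₂–OBz loses PhCOO⁻: pKₐ(C₆H₅COOH) ≈ 4.2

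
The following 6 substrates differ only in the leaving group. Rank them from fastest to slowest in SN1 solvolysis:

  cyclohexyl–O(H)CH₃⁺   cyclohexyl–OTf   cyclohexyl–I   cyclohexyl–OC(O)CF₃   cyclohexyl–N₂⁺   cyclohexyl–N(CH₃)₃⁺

The skeletons are identical, so relative rate is governed entirely by leaving-group ability.
Leaving-group ability tracks the stability of the departed species; conjugate-acid pKₐ is the usual yardstick (lower pKₐ → better LG).
cyclohexyl–N₂⁺ loses N₂: no meaningful conjugate acid; N₂ departs as an exceptionally stable neutral molecule
cyclohexyl–OTf loses OTf⁻: pKₐ(CF₃SO₃H (triflic acid)) ≈ -14
cyclohexyl–I loses I⁻: pKₐ(HI) ≈ -10
cyclohexyl–O(H)CH₃⁺ loses R'OH: pKₐ(R'OH₂⁺) ≈ -2.4
cyclohexyl–OC(O)CF₃ loses CF₃COO⁻: pKₐ(CF₃COOH) ≈ 0.2
cyclohexyl–N(CH₃)₃⁺ loses NR'₃: pKₐ(R'₃NH⁺) ≈ 10.7

cyclohexyl–N₂⁺ > cyclohexyl–OTf > cyclohexyl–I > cyclohexyl–O(H)CH₃⁺ > cyclohexyl–OC(O)CF₃ > cyclohexyl–N(CH₃)₃⁺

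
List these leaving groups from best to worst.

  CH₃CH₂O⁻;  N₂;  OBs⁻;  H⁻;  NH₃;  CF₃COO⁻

N₂ > OBs⁻ > CF₃COO⁻ > NH₃ > CH₃CH₂O⁻ > H⁻

Rank by basicity of the departing species: weakest base leaves most easily.
N₂: no meaningful conjugate acid; N₂ departs as an exceptionally stable neutral molecule
OBs⁻: pKₐ(p-BrC₆H₄SO₃H) ≈ -2.8 — arenesulfonate with a p-bromo substituent
CF₃COO⁻: pKₐ(CF₃COOH) ≈ 0.2 — strongly electron-withdrawing CF₃ stabilises the carboxylate
NH₃: pKₐ(NH₄⁺) ≈ 9.2 — neutral but moderately basic; leaves from R–NH₃⁺
CH₃CH₂O⁻: pKₐ(CH₃CH₂OH) ≈ 16
H⁻: pKₐ(H₂) ≈ 36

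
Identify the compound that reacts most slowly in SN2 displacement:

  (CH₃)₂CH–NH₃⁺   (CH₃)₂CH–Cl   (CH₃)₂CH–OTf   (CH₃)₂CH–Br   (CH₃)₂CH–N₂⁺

With the same alkyl group throughout, only the leaving group differentiates the rates.
Rank by basicity of the departing species: weakest base leaves most easily.
(CH₃)₂CH–N₂⁺ loses N₂: no meaningful conjugate acid; N₂ departs as an exceptionally stable neutral molecule
(CH₃)₂CH–OTf loses OTf⁻: pKₐ(CF₃SO₃H (triflic acid)) ≈ -14
(CH₃)₂CH–Br loses Br⁻: pKₐ(HBr) ≈ -9
(CH₃)₂CH–Cl loses Cl⁻: pKₐ(HCl) ≈ -7
(CH₃)₂CH–NH₃⁺ loses NH₃: pKₐ(NH₄⁺) ≈ 9.2

(CH₃)₂CH–NH₃⁺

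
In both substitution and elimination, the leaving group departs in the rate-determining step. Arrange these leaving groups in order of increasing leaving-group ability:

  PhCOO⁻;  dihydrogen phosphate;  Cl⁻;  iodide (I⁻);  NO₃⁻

iodide (I⁻): pKₐ(HI) ≈ -10 — large, highly polarisable; very weak base
Cl⁻: pKₐ(HCl) ≈ -7
NO₃⁻: pKₐ(HNO₃) ≈ -1.3
dihydrogen phosphate: pKₐ(H₃PO₄) ≈ 2.1 — moderate base; biological leaving group after further activation
PhCOO⁻: pKₐ(C₆H₅COOH) ≈ 4.2
Reversing gives the worst-to-best order requested.

PhCOO⁻ < dihydrogen phosphate < NO₃⁻ < Cl⁻ < iodide (I⁻)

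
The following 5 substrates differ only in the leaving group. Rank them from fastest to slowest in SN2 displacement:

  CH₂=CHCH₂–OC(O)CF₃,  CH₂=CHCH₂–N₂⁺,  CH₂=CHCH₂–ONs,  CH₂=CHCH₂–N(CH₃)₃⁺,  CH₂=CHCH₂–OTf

CH₂=CHCH₂–N₂⁺ > CH₂=CHCH₂–OTf > CH₂=CHCH₂–ONs > CH₂=CHCH₂–OC(O)CF₃ > CH₂=CHCH₂–N(CH₃)₃⁺

The skeletons are identical, so relative rate is governed entirely by leaving-group ability.
A good leaving group is a weak base: the lower the pKₐ of its conjugate acid, the more readily it departs.
CH₂=CHCH₂–N₂⁺ loses N₂: no meaningful conjugate acid; N₂ departs as an exceptionally stable neutral molecule
CH₂=CHCH₂–OTf loses OTf⁻: pKₐ(CF₃SO₃H (triflic acid)) ≈ -14
CH₂=CHCH₂–ONs loses ONs⁻: pKₐ(p-O₂NC₆H₄SO₃H) ≈ -3.5
CH₂=CHCH₂–OC(O)CF₃ loses CF₃COO⁻: pKₐ(CF₃COOH) ≈ 0.2
CH₂=CHCH₂–N(CH₃)₃⁺ loses NR'₃: pKₐ(R'₃NH⁺) ≈ 10.7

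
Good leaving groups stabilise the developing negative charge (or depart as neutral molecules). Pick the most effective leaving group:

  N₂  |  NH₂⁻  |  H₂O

The more stable X⁻ (or X) is on its own — i.e. the weaker a base it is — the better a leaving group it makes.
N₂: no meaningful conjugate acid; N₂ departs as an exceptionally stable neutral molecule
H₂O: pKₐ(H₃O⁺) ≈ -1.7
NH₂⁻: pKₐ(NH₃) ≈ 38

N₂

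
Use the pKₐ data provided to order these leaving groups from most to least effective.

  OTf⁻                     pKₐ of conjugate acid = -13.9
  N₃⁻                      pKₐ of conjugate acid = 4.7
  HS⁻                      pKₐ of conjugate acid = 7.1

Lower conjugate-acid pKₐ ⇒ weaker base ⇒ better leaving group.
Sorting by the given values: OTf⁻ (-13.9), N₃⁻ (4.7), HS⁻ (7.1).

OTf⁻ > N₃⁻ > HS⁻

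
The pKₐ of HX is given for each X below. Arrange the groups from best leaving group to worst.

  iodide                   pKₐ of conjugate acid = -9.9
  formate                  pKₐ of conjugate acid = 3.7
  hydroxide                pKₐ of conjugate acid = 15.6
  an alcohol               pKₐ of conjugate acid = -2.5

iodide > an alcohol > formate > hydroxide

Lower conjugate-acid pKₐ ⇒ weaker base ⇒ better leaving group.
Sorting by the given values: iodide (-9.9), an alcohol (-2.5), formate (3.7), hydroxide (15.6).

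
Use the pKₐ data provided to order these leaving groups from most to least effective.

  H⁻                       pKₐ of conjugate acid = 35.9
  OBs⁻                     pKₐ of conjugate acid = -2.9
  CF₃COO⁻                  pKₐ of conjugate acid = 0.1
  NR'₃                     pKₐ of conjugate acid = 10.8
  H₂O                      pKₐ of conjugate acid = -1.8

OBs⁻ > H₂O > CF₃COO⁻ > NR'₃ > H⁻

Lower conjugate-acid pKₐ ⇒ weaker base ⇒ better leaving group.
Sorting by the given values: OBs⁻ (-2.9), H₂O (-1.8), CF₃COO⁻ (0.1), NR'₃ (10.8), H⁻ (35.9).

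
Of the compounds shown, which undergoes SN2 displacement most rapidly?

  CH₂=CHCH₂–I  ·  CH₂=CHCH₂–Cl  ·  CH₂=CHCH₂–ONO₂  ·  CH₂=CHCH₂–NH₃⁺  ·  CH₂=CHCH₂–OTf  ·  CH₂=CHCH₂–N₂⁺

CH₂=CHCH₂–N₂⁺

The skeletons are identical, so relative rate is governed entirely by leaving-group ability.
The more stable X⁻ (or X) is on its own — i.e. the weaker a base it is — the better a leaving group it makes.
CH₂=CHCH₂–N₂⁺ loses N₂: no meaningful conjugate acid; N₂ departs as an exceptionally stable neutral molecule
CH₂=CHCH₂–OTf loses OTf⁻: pKₐ(CF₃SO₃H (triflic acid)) ≈ -14
CH₂=CHCH₂–I loses I⁻: pKₐ(HI) ≈ -10
CH₂=CHCH₂–Cl loses Cl⁻: pKₐ(HCl) ≈ -7
CH₂=CHCH₂–ONO₂ loses NO₃⁻: pKₐ(HNO₃) ≈ -1.3
CH₂=CHCH₂–NH₃⁺ loses NH₃: pKₐ(NH₄⁺) ≈ 9.2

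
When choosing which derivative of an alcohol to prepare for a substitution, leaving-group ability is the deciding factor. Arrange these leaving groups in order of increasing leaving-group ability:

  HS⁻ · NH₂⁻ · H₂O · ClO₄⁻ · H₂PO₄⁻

A good leaving group is a weak base: the lower the pKₐ of its conjugate acid, the more readily it departs.
ClO₄⁻: pKₐ(HClO₄) ≈ -10
H₂O: pKₐ(H₃O⁺) ≈ -1.7 — neutral; leaves from a protonated alcohol (R–OH₂⁺)
H₂PO₄⁻: pKₐ(H₃PO₄) ≈ 2.1 — moderate base; biological leaving group after further activation
HS⁻: pKₐ(H₂S) ≈ 7
NH₂⁻: pKₐ(NH₃) ≈ 38 — extremely strong base; never a leaving group
Reversing gives the worst-to-best order requested.

NH₂⁻ < HS⁻ < H₂PO₄⁻ < H₂O < ClO₄⁻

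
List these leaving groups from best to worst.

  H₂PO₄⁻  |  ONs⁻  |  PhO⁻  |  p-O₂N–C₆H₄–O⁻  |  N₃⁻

ONs⁻ > H₂PO₄⁻ > N₃⁻ > p-O₂N–C₆H₄–O⁻ > PhO⁻

A good leaving group is a weak base: the lower the pKₐ of its conjugate acid, the more readily it departs.
ONs⁻: pKₐ(p-O₂NC₆H₄SO₃H) ≈ -3.5
H₂PO₄⁻: pKₐ(H₃PO₄) ≈ 2.1
N₃⁻: pKₐ(HN₃) ≈ 4.7
p-O₂N–C₆H₄–O⁻: pKₐ(p-nitrophenol) ≈ 7.2
PhO⁻: pKₐ(C₆H₅OH (phenol)) ≈ 10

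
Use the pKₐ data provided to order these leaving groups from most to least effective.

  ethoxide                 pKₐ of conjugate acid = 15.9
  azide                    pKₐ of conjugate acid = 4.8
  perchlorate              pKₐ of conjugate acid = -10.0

Lower conjugate-acid pKₐ ⇒ weaker base ⇒ better leaving group.
Sorting by the given values: perchlorate (-10.0), azide (4.8), ethoxide (15.9).

perchlorate > azide > ethoxide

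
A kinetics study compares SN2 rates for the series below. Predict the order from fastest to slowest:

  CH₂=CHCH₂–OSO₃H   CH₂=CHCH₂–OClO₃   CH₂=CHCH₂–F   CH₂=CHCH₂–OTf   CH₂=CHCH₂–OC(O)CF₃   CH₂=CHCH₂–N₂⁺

CH₂=CHCH₂–N₂⁺ > CH₂=CHCH₂–OTf > CH₂=CHCH₂–OClO₃ > CH₂=CHCH₂–OSO₃H > CH₂=CHCH₂–OC(O)CF₃ > CH₂=CHCH₂–F

With the same alkyl group throughout, only the leaving group differentiates the rates.
A good leaving group is a weak base: the lower the pKₐ of its conjugate acid, the more readily it departs.
CH₂=CHCH₂–N₂⁺ loses N₂: no meaningful conjugate acid; N₂ departs as an exceptionally stable neutral molecule
CH₂=CHCH₂–OTf loses OTf⁻: pKₐ(CF₃SO₃H (triflic acid)) ≈ -14
CH₂=CHCH₂–OClO₃ loses ClO₄⁻: pKₐ(HClO₄) ≈ -10
CH₂=CHCH₂–OSO₃H loses HSO₄⁻: pKₐ(H₂SO₄) ≈ -3
CH₂=CHCH₂–OC(O)CF₃ loses CF₃COO⁻: pKₐ(CF₃COOH) ≈ 0.2
CH₂=CHCH₂–F loses F⁻: pKₐ(HF) ≈ 3.2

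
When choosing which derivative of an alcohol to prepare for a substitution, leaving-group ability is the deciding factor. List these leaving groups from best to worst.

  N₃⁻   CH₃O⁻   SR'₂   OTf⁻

OTf⁻ > SR'₂ > N₃⁻ > CH₃O⁻

The more stable X⁻ (or X) is on its own — i.e. the weaker a base it is — the better a leaving group it makes.
OTf⁻: pKₐ(CF₃SO₃H (triflic acid)) ≈ -14
SR'₂: pKₐ(R'₂SH⁺) ≈ -7
N₃⁻: pKₐ(HN₃) ≈ 4.7
CH₃O⁻: pKₐ(CH₃OH) ≈ 15.5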